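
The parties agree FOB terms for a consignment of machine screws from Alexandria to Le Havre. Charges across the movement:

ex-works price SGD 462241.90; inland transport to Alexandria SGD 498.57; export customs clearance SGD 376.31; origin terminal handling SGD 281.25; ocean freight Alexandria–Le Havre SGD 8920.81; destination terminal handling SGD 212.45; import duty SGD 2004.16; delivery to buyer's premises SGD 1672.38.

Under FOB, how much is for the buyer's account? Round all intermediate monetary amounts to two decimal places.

Buyer's account: SGD 12809.80

FOB: the seller bears costs until goods are on board at the origin port; the buyer bears freight, insurance and all costs thereafter.
Seller's account: goods 462241.90 + inland to port 498.57 + export clearance 376.31 + origin terminal 281.25 = 463398.03
Buyer's account: freight 8920.81 + destination terminal 212.45 + duty 2004.16 + delivery 1672.38 = 12809.80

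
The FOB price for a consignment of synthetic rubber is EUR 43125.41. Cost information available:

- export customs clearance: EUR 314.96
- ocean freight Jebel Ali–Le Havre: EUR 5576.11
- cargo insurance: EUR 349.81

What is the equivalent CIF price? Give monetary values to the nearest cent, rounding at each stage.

Not relevant to the conversion: export clearance — on the seller under both FOB and CIF; already in the FOB price and stays in the CIF price.
From FOB to CIF, the seller additionally bears: freight, insurance.
CIF price = 43125.41 + 5576.11 + 349.81 = 49051.33

CIF price: EUR 49051.33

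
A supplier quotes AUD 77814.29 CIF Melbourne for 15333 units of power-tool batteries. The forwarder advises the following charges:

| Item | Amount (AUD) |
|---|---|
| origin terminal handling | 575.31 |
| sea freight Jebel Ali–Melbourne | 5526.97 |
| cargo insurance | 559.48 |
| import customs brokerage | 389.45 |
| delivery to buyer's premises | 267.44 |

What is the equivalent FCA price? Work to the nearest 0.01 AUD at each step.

Not relevant to the conversion: delivery, brokerage — on the buyer under both terms; not part of either seller's price.
From CIF to FCA, the seller no longer bears: origin terminal, freight, insurance.
FCA price = 77814.29 − 575.31 − 5526.97 − 559.48 = 71152.53

FCA price: AUD 71152.53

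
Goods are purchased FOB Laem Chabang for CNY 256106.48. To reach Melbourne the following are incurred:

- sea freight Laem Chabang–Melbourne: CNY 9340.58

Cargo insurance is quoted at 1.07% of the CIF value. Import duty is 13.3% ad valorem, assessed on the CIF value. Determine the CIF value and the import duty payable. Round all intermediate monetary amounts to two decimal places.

Let C be the CIF value. C = FOB price + freight + 1.07% × C
C − 1.07% × C = 256106.48 + 9340.58
0.9893 × C = 265447.06
C = 265447.06 / 0.9893 = 268318.06
Insurance premium = 1.07% × 268318.06 = 2871.00
Import duty = 268318.06 × 13.3% = 35686.30

CIF value: CNY 268318.06; import duty: CNY 35686.30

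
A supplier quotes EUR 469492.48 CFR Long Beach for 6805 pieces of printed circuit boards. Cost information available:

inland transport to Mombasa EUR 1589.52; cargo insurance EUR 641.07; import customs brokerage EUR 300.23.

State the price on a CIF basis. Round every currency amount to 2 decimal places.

CIF price: EUR 470133.55

Not relevant to the conversion: inland to port — on the seller under both CFR and CIF; already in the CFR price and stays in the CIF price. brokerage — on the buyer under both terms; not part of either seller's price.
From CFR to CIF, the seller additionally bears: insurance.
CIF price = 469492.48 + 641.07 = 470133.55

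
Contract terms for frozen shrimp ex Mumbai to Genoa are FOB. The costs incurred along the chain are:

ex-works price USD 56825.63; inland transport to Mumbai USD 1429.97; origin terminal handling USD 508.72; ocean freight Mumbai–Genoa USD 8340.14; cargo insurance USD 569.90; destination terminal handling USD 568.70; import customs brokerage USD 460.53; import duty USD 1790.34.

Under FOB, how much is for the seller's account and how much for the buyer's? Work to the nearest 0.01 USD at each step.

FOB: the seller bears costs until goods are on board at the origin port; the buyer bears freight, insurance and all costs thereafter.
Seller's account: goods 56825.63 + inland to port 1429.97 + origin terminal 508.72 = 58764.32
Buyer's account: freight 8340.14 + insurance 569.90 + destination terminal 568.70 + brokerage 460.53 + duty 1790.34 = 11729.61

Seller: USD 58764.32; buyer: USD 11729.61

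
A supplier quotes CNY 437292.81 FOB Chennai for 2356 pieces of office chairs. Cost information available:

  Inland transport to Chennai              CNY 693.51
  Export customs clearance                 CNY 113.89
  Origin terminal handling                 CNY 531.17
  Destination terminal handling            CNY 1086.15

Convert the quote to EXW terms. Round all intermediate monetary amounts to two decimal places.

Not relevant to the conversion: destination terminal — on the buyer under both terms; not part of either seller's price.
From FOB to EXW, the seller no longer bears: inland to port, export clearance, origin terminal.
EXW price = 437292.81 − 693.51 − 113.89 − 531.17 = 435954.24

EXW price: CNY 435954.24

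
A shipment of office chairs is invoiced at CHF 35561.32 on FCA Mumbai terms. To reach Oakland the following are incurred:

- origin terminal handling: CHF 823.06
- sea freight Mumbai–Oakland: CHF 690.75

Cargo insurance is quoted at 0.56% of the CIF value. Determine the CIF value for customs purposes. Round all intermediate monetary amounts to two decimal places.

CIF value: CHF 37283.92

Let C be the CIF value. C = FCA price + pre-shipment costs + freight + 0.56% × C
C − 0.56% × C = 35561.32 + 823.06 + 690.75
0.9944 × C = 37075.13
C = 37075.13 / 0.9944 = 37283.92
Insurance premium = 0.56% × 37283.92 = 208.79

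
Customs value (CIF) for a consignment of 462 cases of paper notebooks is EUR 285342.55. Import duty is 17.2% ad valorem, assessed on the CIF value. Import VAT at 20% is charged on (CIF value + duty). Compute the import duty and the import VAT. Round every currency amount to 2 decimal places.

Import duty = 285342.55 × 17.2% = 49078.92
VAT base = CIF + duty = 285342.55 + 49078.92 = 334421.47
Import VAT = 334421.47 × 20% = 66884.29

Import duty: EUR 49078.92; import VAT: EUR 66884.29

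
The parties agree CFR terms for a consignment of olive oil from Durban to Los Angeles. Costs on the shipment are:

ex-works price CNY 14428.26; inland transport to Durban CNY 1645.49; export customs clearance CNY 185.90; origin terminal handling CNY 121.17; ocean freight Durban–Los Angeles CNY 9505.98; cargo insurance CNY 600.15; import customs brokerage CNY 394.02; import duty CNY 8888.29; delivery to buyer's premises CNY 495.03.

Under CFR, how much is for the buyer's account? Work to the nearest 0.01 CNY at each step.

CFR: the seller pays costs through ocean freight to the destination port, but not insurance.
Seller's account: goods 14428.26 + inland to port 1645.49 + export clearance 185.90 + origin terminal 121.17 + freight 9505.98 = 25886.80
Buyer's account: insurance 600.15 + brokerage 394.02 + duty 8888.29 + delivery 495.03 = 10377.49

Buyer's account: CNY 10377.49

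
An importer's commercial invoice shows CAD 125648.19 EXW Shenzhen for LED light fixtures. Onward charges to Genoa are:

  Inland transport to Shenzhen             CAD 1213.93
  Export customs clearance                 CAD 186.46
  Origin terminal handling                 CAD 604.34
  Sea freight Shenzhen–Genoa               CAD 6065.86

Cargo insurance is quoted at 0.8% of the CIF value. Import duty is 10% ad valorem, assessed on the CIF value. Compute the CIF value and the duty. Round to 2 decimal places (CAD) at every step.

Let C be the CIF value. C = EXW price + pre-shipment costs + freight + 0.8% × C
C − 0.8% × C = 125648.19 + 1213.93 + 186.46 + 604.34 + 6065.86
0.992 × C = 133718.78
C = 133718.78 / 0.992 = 134797.16
Insurance premium = 0.8% × 134797.16 = 1078.38
Import duty = 134797.16 × 10% = 13479.72

CIF value: CAD 134797.16; import duty: CAD 13479.72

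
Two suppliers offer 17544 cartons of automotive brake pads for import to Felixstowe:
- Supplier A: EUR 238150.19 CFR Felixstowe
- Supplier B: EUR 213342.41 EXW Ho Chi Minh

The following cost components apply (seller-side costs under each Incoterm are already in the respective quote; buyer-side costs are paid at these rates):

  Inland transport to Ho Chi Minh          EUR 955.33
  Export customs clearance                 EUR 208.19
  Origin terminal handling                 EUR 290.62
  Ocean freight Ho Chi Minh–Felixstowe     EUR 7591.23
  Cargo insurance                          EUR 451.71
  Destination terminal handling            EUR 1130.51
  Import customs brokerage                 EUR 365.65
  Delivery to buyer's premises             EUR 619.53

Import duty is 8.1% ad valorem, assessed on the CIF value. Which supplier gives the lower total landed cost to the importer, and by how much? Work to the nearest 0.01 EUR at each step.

Supplier B is cheaper by EUR 17039.16

Supplier A (CFR):
CIF value = CFR price + insurance = 238150.19 + 451.71 = 238601.90
Import duty = 238601.90 × 8.1% = 19326.75
Buyer bears (A): 451.71 + 1130.51 + 365.65 + 619.53 = 2567.40
Landed cost (A) = invoice 238150.19 + 2567.40 + duty 19326.75 = 260044.34
Supplier B (EXW):
CIF value = EXW price + inland to port + export clearance + origin terminal + freight + insurance = 213342.41 + 955.33 + 208.19 + 290.62 + 7591.23 + 451.71 = 222839.49
Import duty = 222839.49 × 8.1% = 18050.00
Buyer bears (B): 955.33 + 208.19 + 290.62 + 7591.23 + 451.71 + 1130.51 + 365.65 + 619.53 = 11612.77
Landed cost (B) = invoice 213342.41 + 11612.77 + duty 18050.00 = 243005.18
Difference = |260044.34 − 243005.18| = 17039.16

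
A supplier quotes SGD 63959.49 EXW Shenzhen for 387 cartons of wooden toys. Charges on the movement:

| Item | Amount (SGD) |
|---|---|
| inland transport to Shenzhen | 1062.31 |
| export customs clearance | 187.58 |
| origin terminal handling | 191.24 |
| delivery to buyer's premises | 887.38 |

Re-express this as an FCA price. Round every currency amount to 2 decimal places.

FCA price: SGD 65209.38

Not relevant to the conversion: delivery, origin terminal — on the buyer under both terms; not part of either seller's price.
From EXW to FCA, the seller additionally bears: inland to port, export clearance.
FCA price = 63959.49 + 1062.31 + 187.58 = 65209.38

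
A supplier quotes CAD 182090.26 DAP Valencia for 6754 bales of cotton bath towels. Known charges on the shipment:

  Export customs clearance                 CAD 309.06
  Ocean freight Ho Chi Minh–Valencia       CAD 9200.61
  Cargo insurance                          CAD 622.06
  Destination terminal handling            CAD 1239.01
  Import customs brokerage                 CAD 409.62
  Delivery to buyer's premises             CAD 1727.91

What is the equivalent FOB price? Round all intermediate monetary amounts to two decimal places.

Not relevant to the conversion: export clearance — on the seller under both DAP and FOB; already in the DAP price and stays in the FOB price. brokerage — on the buyer under both terms; not part of either seller's price.
From DAP to FOB, the seller no longer bears: freight, insurance, destination terminal, delivery.
FOB price = 182090.26 − 9200.61 − 622.06 − 1239.01 − 1727.91 = 169300.67

FOB price: CAD 169300.67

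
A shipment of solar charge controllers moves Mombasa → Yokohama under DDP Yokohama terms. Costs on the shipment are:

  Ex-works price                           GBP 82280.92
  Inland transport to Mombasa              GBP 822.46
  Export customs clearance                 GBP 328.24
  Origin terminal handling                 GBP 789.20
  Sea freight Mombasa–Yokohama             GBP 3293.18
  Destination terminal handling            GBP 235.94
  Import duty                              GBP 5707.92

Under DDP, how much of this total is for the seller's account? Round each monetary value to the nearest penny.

DDP: the seller bears all costs including import duty.
Seller's account: goods 82280.92 + inland to port 822.46 + export clearance 328.24 + origin terminal 789.20 + freight 3293.18 + destination terminal 235.94 + duty 5707.92 = 93457.86
Buyer's account: 0.00

Seller's account: GBP 93457.86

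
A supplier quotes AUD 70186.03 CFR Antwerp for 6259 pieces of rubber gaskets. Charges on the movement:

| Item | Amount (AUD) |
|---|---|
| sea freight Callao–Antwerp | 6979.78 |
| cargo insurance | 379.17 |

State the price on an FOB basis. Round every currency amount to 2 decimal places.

FOB price: AUD 63206.25

Not relevant to the conversion: insurance — on the buyer under both terms; not part of either seller's price.
From CFR to FOB, the seller no longer bears: freight.
FOB price = 70186.03 − 6979.78 = 63206.25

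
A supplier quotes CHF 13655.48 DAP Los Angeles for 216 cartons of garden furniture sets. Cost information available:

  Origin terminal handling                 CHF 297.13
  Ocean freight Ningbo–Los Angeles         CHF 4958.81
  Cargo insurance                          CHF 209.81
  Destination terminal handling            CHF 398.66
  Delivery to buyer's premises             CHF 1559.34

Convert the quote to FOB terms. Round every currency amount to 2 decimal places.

Not relevant to the conversion: origin terminal — on the seller under both DAP and FOB; already in the DAP price and stays in the FOB price.
From DAP to FOB, the seller no longer bears: freight, insurance, destination terminal, delivery.
FOB price = 13655.48 − 4958.81 − 209.81 − 398.66 − 1559.34 = 6528.86

FOB price: CHF 6528.86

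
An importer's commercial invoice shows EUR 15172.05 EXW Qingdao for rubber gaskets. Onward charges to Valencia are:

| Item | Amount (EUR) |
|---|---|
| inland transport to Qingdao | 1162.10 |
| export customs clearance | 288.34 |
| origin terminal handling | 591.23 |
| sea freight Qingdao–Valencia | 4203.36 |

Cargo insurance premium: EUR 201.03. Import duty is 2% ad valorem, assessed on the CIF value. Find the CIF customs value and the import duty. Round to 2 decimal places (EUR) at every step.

CIF = EXW price + pre-shipment costs + freight + insurance
CIF = 15172.05 + 1162.10 + 288.34 + 591.23 + 4203.36 + 201.03 = 21618.11
Import duty = 21618.11 × 2% = 432.36

CIF value: EUR 21618.11; import duty: EUR 432.36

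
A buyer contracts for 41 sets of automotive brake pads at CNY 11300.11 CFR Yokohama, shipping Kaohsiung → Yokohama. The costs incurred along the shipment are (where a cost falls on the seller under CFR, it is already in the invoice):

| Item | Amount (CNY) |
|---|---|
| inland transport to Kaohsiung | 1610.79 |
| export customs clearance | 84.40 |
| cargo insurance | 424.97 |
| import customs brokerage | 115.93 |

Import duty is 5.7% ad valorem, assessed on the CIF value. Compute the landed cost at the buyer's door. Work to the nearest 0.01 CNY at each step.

CFR: the seller pays costs through ocean freight to the destination port, but not insurance.
Already in the invoice (seller's account under CFR): inland to port, export clearance — exclude.
CIF value = CFR price + insurance = 11300.11 + 424.97 = 11725.08
Import duty = 11725.08 × 5.7% = 668.33
Buyer bears: insurance 424.97 + brokerage 115.93 + duty 668.33 = 1209.23
Landed cost = invoice 11300.11 + 1209.23 = 12509.34

Total landed cost: CNY 12509.34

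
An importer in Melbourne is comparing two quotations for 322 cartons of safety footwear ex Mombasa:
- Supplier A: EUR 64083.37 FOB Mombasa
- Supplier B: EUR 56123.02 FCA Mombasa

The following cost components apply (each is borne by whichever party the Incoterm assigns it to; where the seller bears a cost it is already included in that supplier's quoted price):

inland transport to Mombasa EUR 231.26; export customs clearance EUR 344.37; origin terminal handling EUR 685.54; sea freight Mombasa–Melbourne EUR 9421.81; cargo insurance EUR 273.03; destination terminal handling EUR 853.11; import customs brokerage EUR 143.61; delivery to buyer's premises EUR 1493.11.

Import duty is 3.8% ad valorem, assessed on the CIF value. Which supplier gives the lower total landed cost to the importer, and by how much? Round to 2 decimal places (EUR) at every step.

Supplier A (FOB):
CIF value = FOB price + freight + insurance = 64083.37 + 9421.81 + 273.03 = 73778.21
Import duty = 73778.21 × 3.8% = 2803.57
Buyer bears (A): 9421.81 + 273.03 + 853.11 + 143.61 + 1493.11 = 12184.67
Landed cost (A) = invoice 64083.37 + 12184.67 + duty 2803.57 = 79071.61
Supplier B (FCA):
CIF value = FCA price + origin terminal + freight + insurance = 56123.02 + 685.54 + 9421.81 + 273.03 = 66503.40
Import duty = 66503.40 × 3.8% = 2527.13
Buyer bears (B): 685.54 + 9421.81 + 273.03 + 853.11 + 143.61 + 1493.11 = 12870.21
Landed cost (B) = invoice 56123.02 + 12870.21 + duty 2527.13 = 71520.36
Difference = |79071.61 − 71520.36| = 7551.25

Supplier B is cheaper by EUR 7551.25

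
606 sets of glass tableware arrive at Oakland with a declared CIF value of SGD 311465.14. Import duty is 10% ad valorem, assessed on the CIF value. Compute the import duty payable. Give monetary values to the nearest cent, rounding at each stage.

Import duty = 311465.14 × 10% = 31146.51

Import duty: SGD 31146.51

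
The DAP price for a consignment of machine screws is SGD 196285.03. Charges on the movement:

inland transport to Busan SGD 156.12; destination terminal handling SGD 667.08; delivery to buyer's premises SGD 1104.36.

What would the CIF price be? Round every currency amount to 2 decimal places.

Not relevant to the conversion: inland to port — on the seller under both DAP and CIF; already in the DAP price and stays in the CIF price.
From DAP to CIF, the seller no longer bears: destination terminal, delivery.
CIF price = 196285.03 − 667.08 − 1104.36 = 194513.59

CIF price: SGD 194513.59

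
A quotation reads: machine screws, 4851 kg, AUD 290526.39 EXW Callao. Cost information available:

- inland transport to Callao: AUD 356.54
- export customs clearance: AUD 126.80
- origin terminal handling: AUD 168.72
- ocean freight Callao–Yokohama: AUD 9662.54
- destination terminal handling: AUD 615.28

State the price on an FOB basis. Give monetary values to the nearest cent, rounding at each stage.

Not relevant to the conversion: freight, destination terminal — on the buyer under both terms; not part of either seller's price.
From EXW to FOB, the seller additionally bears: inland to port, export clearance, origin terminal.
FOB price = 290526.39 + 356.54 + 126.80 + 168.72 = 291178.45

FOB price: AUD 291178.45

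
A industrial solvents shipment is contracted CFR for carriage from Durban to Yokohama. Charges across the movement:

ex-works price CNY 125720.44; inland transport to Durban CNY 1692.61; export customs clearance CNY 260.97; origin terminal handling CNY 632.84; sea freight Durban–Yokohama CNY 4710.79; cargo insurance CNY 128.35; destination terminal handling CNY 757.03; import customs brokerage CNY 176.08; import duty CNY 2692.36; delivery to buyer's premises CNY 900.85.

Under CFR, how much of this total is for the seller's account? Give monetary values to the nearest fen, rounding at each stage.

CFR: the seller pays costs through ocean freight to the destination port, but not insurance.
Seller's account: goods 125720.44 + inland to port 1692.61 + export clearance 260.97 + origin terminal 632.84 + freight 4710.79 = 133017.65
Buyer's account: insurance 128.35 + destination terminal 757.03 + brokerage 176.08 + duty 2692.36 + delivery 900.85 = 4654.67

Seller's account: CNY 133017.65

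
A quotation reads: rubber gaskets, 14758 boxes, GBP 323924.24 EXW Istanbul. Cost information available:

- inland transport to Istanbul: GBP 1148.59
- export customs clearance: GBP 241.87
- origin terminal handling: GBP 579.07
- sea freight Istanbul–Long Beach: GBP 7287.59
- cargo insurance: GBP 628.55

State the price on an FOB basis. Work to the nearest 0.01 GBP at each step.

Not relevant to the conversion: freight, insurance — on the buyer under both terms; not part of either seller's price.
From EXW to FOB, the seller additionally bears: inland to port, export clearance, origin terminal.
FOB price = 323924.24 + 1148.59 + 241.87 + 579.07 = 325893.77

FOB price: GBP 325893.77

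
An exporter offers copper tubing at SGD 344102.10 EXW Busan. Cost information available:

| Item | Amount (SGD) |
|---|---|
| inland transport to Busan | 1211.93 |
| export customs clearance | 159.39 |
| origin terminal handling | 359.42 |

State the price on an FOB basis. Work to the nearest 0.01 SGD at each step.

From EXW to FOB, the seller additionally bears: inland to port, export clearance, origin terminal.
FOB price = 344102.10 + 1211.93 + 159.39 + 359.42 = 345832.84

FOB price: SGD 345832.84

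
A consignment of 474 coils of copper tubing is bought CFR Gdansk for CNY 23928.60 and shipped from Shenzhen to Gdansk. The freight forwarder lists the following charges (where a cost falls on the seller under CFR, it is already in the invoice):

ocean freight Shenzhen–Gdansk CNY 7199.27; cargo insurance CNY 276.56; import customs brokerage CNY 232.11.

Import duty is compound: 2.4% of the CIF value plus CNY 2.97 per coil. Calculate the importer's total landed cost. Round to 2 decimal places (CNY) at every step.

CFR: the seller pays costs through ocean freight to the destination port, but not insurance.
Already in the invoice (seller's account under CFR): freight — exclude.
CIF value = CFR price + insurance = 23928.60 + 276.56 = 24205.16
Ad valorem component: 24205.16 × 2.4% = 580.92
Specific component: 474 × 2.97 = 1407.78
Import duty = 580.92 + 1407.78 = 1988.70
Buyer bears: insurance 276.56 + brokerage 232.11 + duty 1988.70 = 2497.37
Landed cost = invoice 23928.60 + 2497.37 = 26425.97

Total landed cost: CNY 26425.97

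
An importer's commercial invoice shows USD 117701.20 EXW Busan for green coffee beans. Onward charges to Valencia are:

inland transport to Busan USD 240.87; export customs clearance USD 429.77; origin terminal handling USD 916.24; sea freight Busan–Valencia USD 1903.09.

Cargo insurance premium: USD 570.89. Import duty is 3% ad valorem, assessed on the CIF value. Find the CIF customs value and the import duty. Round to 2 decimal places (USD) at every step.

CIF value: USD 121762.06; import duty: USD 3652.86

CIF = EXW price + pre-shipment costs + freight + insurance
CIF = 117701.20 + 240.87 + 429.77 + 916.24 + 1903.09 + 570.89 = 121762.06
Import duty = 121762.06 × 3% = 3652.86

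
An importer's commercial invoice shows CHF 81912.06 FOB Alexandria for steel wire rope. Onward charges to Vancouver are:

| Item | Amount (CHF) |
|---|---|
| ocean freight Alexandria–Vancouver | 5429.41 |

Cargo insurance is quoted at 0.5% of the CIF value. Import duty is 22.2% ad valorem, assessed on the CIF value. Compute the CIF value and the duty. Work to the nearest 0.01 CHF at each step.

Let C be the CIF value. C = FOB price + freight + 0.5% × C
C − 0.5% × C = 81912.06 + 5429.41
0.995 × C = 87341.47
C = 87341.47 / 0.995 = 87780.37
Insurance premium = 0.5% × 87780.37 = 438.90
Import duty = 87780.37 × 22.2% = 19487.24

CIF value: CHF 87780.37; import duty: CHF 19487.24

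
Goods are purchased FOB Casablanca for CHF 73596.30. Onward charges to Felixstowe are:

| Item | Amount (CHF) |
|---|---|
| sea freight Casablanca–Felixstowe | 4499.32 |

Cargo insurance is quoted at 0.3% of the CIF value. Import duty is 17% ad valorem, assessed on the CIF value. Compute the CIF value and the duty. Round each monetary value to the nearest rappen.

CIF value: CHF 78330.61; import duty: CHF 13316.20

Let C be the CIF value. C = FOB price + freight + 0.3% × C
C − 0.3% × C = 73596.30 + 4499.32
0.997 × C = 78095.62
C = 78095.62 / 0.997 = 78330.61
Insurance premium = 0.3% × 78330.61 = 234.99
Import duty = 78330.61 × 17% = 13316.20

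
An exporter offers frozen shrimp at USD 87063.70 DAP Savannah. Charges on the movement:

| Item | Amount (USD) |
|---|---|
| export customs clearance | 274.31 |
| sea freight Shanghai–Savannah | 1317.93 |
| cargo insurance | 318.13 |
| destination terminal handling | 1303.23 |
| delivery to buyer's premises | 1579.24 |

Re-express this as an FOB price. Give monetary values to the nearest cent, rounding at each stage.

FOB price: USD 82545.17

Not relevant to the conversion: export clearance — on the seller under both DAP and FOB; already in the DAP price and stays in the FOB price.
From DAP to FOB, the seller no longer bears: freight, insurance, destination terminal, delivery.
FOB price = 87063.70 − 1317.93 − 318.13 − 1303.23 − 1579.24 = 82545.17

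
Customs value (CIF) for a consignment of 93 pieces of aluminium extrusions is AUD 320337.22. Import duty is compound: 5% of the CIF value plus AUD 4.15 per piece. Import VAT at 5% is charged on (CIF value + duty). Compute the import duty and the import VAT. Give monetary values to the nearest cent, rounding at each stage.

Import duty: AUD 16402.81; import VAT: AUD 16837.00

Ad valorem component: 320337.22 × 5% = 16016.86
Specific component: 93 × 4.15 = 385.95
Import duty = 16016.86 + 385.95 = 16402.81
VAT base = CIF + duty = 320337.22 + 16402.81 = 336740.03
Import VAT = 336740.03 × 5% = 16837.00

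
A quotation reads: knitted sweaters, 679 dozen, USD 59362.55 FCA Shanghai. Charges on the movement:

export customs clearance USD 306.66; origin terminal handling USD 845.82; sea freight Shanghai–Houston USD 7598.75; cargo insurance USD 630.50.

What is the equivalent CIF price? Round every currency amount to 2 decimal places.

CIF price: USD 68437.62

Not relevant to the conversion: export clearance — on the seller under both FCA and CIF; already in the FCA price and stays in the CIF price.
From FCA to CIF, the seller additionally bears: origin terminal, freight, insurance.
CIF price = 59362.55 + 845.82 + 7598.75 + 630.50 = 68437.62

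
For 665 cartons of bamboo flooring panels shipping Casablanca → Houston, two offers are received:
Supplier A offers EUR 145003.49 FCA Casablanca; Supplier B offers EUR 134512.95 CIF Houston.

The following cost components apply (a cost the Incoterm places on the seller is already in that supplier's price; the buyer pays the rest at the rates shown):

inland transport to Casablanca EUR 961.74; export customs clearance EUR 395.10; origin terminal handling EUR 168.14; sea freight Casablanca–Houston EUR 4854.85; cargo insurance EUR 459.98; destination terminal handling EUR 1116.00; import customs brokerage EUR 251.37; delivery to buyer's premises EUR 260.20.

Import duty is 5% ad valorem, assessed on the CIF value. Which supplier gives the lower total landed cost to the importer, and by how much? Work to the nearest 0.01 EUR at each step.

Supplier A (FCA):
CIF value = FCA price + origin terminal + freight + insurance = 145003.49 + 168.14 + 4854.85 + 459.98 = 150486.46
Import duty = 150486.46 × 5% = 7524.32
Buyer bears (A): 168.14 + 4854.85 + 459.98 + 1116.00 + 251.37 + 260.20 = 7110.54
Landed cost (A) = invoice 145003.49 + 7110.54 + duty 7524.32 = 159638.35
Supplier B (CIF):
The CIF price already equals the CIF value: 134512.95
Import duty = 134512.95 × 5% = 6725.65
Buyer bears (B): 1116.00 + 251.37 + 260.20 = 1627.57
Landed cost (B) = invoice 134512.95 + 1627.57 + duty 6725.65 = 142866.17
Difference = |159638.35 − 142866.17| = 16772.18

Supplier B is cheaper by EUR 16772.18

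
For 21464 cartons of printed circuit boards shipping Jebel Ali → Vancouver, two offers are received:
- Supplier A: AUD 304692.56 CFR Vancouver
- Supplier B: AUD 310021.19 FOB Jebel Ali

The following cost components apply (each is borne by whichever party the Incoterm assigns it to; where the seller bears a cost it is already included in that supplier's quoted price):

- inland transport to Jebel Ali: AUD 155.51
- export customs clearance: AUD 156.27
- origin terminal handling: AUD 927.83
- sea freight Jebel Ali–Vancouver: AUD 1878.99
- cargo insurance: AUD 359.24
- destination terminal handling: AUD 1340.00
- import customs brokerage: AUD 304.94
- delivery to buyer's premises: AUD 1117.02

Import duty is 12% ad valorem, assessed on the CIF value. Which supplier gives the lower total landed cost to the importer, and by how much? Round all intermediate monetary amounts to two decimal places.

Supplier A is cheaper by AUD 8072.53

Supplier A (CFR):
CIF value = CFR price + insurance = 304692.56 + 359.24 = 305051.80
Import duty = 305051.80 × 12% = 36606.22
Buyer bears (A): 359.24 + 1340.00 + 304.94 + 1117.02 = 3121.20
Landed cost (A) = invoice 304692.56 + 3121.20 + duty 36606.22 = 344419.98
Supplier B (FOB):
CIF value = FOB price + freight + insurance = 310021.19 + 1878.99 + 359.24 = 312259.42
Import duty = 312259.42 × 12% = 37471.13
Buyer bears (B): 1878.99 + 359.24 + 1340.00 + 304.94 + 1117.02 = 5000.19
Landed cost (B) = invoice 310021.19 + 5000.19 + duty 37471.13 = 352492.51
Difference = |344419.98 − 352492.51| = 8072.53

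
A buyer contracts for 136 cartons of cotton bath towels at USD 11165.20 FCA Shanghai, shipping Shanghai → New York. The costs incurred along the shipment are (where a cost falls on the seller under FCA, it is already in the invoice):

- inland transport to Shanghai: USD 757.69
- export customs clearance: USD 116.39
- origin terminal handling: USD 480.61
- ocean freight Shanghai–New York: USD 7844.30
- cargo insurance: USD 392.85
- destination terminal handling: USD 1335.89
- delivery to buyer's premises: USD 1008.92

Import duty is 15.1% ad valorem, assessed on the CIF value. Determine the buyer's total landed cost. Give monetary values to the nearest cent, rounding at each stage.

Total landed cost: USD 25230.10

FCA: the seller delivers export-cleared goods to the carrier; the buyer bears costs from that point.
Already in the invoice (seller's account under FCA): inland to port, export clearance — exclude.
CIF value = FCA price + origin terminal + freight + insurance = 11165.20 + 480.61 + 7844.30 + 392.85 = 19882.96
Import duty = 19882.96 × 15.1% = 3002.33
Buyer bears: origin terminal 480.61 + freight 7844.30 + insurance 392.85 + destination terminal 1335.89 + delivery 1008.92 + duty 3002.33 = 14064.90
Landed cost = invoice 11165.20 + 14064.90 = 25230.10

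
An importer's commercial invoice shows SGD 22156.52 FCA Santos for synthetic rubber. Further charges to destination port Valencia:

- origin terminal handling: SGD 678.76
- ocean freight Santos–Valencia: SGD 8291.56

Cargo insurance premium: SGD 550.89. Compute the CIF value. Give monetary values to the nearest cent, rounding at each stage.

CIF = FCA price + pre-shipment costs + freight + insurance
CIF = 22156.52 + 678.76 + 8291.56 + 550.89 = 31677.73

CIF value: SGD 31677.73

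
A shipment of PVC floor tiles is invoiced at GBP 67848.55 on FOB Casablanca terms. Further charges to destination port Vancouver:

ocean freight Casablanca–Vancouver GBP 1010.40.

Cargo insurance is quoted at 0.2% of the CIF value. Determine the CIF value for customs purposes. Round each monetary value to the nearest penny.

CIF value: GBP 68996.94

Let C be the CIF value. C = FOB price + freight + 0.2% × C
C − 0.2% × C = 67848.55 + 1010.40
0.998 × C = 68858.95
C = 68858.95 / 0.998 = 68996.94
Insurance premium = 0.2% × 68996.94 = 137.99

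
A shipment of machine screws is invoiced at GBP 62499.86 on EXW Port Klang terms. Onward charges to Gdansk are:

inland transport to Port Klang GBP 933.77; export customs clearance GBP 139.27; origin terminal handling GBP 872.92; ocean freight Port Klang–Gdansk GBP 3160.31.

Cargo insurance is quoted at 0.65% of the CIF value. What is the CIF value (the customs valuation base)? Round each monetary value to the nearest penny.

CIF value: GBP 68048.44

Let C be the CIF value. C = EXW price + pre-shipment costs + freight + 0.65% × C
C − 0.65% × C = 62499.86 + 933.77 + 139.27 + 872.92 + 3160.31
0.9935 × C = 67606.13
C = 67606.13 / 0.9935 = 68048.44
Insurance premium = 0.65% × 68048.44 = 442.31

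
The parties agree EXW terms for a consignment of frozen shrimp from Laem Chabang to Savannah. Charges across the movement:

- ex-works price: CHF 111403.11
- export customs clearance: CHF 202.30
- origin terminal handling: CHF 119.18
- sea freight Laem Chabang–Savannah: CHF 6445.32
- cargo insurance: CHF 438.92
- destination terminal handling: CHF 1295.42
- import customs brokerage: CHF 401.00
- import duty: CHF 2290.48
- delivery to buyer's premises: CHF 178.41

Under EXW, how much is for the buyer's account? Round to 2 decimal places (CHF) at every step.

Buyer's account: CHF 11371.03

EXW: the seller makes goods available at their premises; the buyer bears all onward costs.
Seller's account: goods 111403.11 = 111403.11
Buyer's account: export clearance 202.30 + origin terminal 119.18 + freight 6445.32 + insurance 438.92 + destination terminal 1295.42 + brokerage 401.00 + duty 2290.48 + delivery 178.41 = 11371.03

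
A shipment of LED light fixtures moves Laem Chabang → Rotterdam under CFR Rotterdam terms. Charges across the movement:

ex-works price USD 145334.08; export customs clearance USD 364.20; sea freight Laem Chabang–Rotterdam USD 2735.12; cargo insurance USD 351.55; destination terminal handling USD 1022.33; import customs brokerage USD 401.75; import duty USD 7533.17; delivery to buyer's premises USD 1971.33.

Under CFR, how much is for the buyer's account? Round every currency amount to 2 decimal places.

Buyer's account: USD 11280.13

CFR: the seller pays costs through ocean freight to the destination port, but not insurance.
Seller's account: goods 145334.08 + export clearance 364.20 + freight 2735.12 = 148433.40
Buyer's account: insurance 351.55 + destination terminal 1022.33 + brokerage 401.75 + duty 7533.17 + delivery 1971.33 = 11280.13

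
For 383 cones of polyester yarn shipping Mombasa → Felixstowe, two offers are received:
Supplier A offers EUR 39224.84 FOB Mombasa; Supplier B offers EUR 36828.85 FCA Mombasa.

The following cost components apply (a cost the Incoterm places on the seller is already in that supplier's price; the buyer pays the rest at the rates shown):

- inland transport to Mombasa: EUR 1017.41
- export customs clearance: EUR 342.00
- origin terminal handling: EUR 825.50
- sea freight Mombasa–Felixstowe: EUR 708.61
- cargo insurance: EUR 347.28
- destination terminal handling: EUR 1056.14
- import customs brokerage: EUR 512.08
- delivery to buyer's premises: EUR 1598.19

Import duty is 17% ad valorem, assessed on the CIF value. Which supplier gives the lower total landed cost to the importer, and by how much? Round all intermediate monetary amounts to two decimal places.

Supplier A (FOB):
CIF value = FOB price + freight + insurance = 39224.84 + 708.61 + 347.28 = 40280.73
Import duty = 40280.73 × 17% = 6847.72
Buyer bears (A): 708.61 + 347.28 + 1056.14 + 512.08 + 1598.19 = 4222.30
Landed cost (A) = invoice 39224.84 + 4222.30 + duty 6847.72 = 50294.86
Supplier B (FCA):
CIF value = FCA price + origin terminal + freight + insurance = 36828.85 + 825.50 + 708.61 + 347.28 = 38710.24
Import duty = 38710.24 × 17% = 6580.74
Buyer bears (B): 825.50 + 708.61 + 347.28 + 1056.14 + 512.08 + 1598.19 = 5047.80
Landed cost (B) = invoice 36828.85 + 5047.80 + duty 6580.74 = 48457.39
Difference = |50294.86 − 48457.39| = 1837.47

Supplier B is cheaper by EUR 1837.47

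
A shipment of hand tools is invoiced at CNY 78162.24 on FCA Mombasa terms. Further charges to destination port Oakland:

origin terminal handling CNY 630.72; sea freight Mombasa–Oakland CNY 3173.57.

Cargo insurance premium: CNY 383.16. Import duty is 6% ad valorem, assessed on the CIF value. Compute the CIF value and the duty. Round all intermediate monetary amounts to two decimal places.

CIF value: CNY 82349.69; import duty: CNY 4940.98

CIF = FCA price + pre-shipment costs + freight + insurance
CIF = 78162.24 + 630.72 + 3173.57 + 383.16 = 82349.69
Import duty = 82349.69 × 6% = 4940.98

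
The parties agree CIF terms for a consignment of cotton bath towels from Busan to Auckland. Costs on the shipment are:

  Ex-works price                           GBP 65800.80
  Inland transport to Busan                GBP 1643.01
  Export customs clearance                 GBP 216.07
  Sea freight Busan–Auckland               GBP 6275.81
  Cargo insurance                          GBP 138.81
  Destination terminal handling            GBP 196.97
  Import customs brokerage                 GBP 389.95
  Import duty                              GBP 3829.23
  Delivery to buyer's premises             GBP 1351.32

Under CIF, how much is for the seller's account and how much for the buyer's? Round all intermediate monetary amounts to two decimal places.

Seller: GBP 74074.50; buyer: GBP 5767.47

CIF: the seller pays costs through ocean freight and marine insurance to the destination port.
Seller's account: goods 65800.80 + inland to port 1643.01 + export clearance 216.07 + freight 6275.81 + insurance 138.81 = 74074.50
Buyer's account: destination terminal 196.97 + brokerage 389.95 + duty 3829.23 + delivery 1351.32 = 5767.47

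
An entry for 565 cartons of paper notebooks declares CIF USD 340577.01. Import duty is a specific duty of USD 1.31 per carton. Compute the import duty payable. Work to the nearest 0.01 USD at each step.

Import duty = 565 × 1.31 = 740.15

Import duty: USD 740.15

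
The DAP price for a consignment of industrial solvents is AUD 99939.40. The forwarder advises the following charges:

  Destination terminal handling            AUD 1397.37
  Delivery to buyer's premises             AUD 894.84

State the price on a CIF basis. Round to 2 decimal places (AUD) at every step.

CIF price: AUD 97647.19

From DAP to CIF, the seller no longer bears: destination terminal, delivery.
CIF price = 99939.40 − 1397.37 − 894.84 = 97647.19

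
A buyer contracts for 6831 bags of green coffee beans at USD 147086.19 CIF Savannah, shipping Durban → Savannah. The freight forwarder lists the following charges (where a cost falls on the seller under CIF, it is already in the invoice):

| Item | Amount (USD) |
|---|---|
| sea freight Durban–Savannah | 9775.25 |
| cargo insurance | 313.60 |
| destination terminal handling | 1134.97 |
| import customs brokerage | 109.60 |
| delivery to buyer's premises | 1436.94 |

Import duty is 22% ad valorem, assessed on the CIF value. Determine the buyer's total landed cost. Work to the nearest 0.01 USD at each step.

CIF: the seller pays costs through ocean freight and marine insurance to the destination port.
Already in the invoice (seller's account under CIF): freight, insurance — exclude.
The CIF price already equals the CIF value: 147086.19
Import duty = 147086.19 × 22% = 32358.96
Buyer bears: destination terminal 1134.97 + brokerage 109.60 + delivery 1436.94 + duty 32358.96 = 35040.47
Landed cost = invoice 147086.19 + 35040.47 = 182126.66

Total landed cost: USD 182126.66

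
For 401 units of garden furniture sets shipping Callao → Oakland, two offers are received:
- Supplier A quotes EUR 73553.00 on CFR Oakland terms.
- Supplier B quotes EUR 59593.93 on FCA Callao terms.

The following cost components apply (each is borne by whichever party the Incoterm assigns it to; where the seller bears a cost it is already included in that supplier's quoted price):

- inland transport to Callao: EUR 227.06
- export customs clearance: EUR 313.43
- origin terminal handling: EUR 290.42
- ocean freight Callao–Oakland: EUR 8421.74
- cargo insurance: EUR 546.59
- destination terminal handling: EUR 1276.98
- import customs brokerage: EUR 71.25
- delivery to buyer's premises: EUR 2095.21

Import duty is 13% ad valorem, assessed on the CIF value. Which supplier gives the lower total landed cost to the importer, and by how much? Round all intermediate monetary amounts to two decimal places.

Supplier A (CFR):
CIF value = CFR price + insurance = 73553.00 + 546.59 = 74099.59
Import duty = 74099.59 × 13% = 9632.95
Buyer bears (A): 546.59 + 1276.98 + 71.25 + 2095.21 = 3990.03
Landed cost (A) = invoice 73553.00 + 3990.03 + duty 9632.95 = 87175.98
Supplier B (FCA):
CIF value = FCA price + origin terminal + freight + insurance = 59593.93 + 290.42 + 8421.74 + 546.59 = 68852.68
Import duty = 68852.68 × 13% = 8950.85
Buyer bears (B): 290.42 + 8421.74 + 546.59 + 1276.98 + 71.25 + 2095.21 = 12702.19
Landed cost (B) = invoice 59593.93 + 12702.19 + duty 8950.85 = 81246.97
Difference = |87175.98 − 81246.97| = 5929.01

Supplier B is cheaper by EUR 5929.01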